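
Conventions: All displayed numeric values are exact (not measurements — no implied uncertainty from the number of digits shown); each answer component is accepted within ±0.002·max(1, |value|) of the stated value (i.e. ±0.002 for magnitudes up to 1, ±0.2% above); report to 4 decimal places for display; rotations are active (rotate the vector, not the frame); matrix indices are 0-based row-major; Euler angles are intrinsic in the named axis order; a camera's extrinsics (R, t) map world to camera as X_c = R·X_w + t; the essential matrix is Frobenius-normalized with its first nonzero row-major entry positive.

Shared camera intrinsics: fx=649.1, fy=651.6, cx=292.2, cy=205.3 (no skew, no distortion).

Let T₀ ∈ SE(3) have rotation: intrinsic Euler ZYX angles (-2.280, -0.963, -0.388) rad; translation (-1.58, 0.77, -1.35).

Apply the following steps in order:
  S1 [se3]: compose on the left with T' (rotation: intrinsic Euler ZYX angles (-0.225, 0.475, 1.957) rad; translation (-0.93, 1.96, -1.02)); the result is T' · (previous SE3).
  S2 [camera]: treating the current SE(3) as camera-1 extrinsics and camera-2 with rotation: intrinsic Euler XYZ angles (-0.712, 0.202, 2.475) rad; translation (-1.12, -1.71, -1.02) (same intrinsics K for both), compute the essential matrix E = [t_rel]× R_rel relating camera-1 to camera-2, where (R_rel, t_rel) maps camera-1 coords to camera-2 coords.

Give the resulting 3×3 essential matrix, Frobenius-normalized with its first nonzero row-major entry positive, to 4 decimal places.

after S1 (compose_se3): R=[-0.7724 0.2387 0.5885; -0.4359 0.4747 -0.7647; -0.4619 -0.8472 -0.2626], t=(-1.5407, 3.0851, 0.7891)
after S2 (essential): [0.4478 0.4171 -0.2580; 0.4755 -0.0897 0.2633; -0.2065 0.2851 -0.3627]

matrix = [0.4478 0.4171 -0.2580; 0.4755 -0.0897 0.2633; -0.2065 0.2851 -0.3627]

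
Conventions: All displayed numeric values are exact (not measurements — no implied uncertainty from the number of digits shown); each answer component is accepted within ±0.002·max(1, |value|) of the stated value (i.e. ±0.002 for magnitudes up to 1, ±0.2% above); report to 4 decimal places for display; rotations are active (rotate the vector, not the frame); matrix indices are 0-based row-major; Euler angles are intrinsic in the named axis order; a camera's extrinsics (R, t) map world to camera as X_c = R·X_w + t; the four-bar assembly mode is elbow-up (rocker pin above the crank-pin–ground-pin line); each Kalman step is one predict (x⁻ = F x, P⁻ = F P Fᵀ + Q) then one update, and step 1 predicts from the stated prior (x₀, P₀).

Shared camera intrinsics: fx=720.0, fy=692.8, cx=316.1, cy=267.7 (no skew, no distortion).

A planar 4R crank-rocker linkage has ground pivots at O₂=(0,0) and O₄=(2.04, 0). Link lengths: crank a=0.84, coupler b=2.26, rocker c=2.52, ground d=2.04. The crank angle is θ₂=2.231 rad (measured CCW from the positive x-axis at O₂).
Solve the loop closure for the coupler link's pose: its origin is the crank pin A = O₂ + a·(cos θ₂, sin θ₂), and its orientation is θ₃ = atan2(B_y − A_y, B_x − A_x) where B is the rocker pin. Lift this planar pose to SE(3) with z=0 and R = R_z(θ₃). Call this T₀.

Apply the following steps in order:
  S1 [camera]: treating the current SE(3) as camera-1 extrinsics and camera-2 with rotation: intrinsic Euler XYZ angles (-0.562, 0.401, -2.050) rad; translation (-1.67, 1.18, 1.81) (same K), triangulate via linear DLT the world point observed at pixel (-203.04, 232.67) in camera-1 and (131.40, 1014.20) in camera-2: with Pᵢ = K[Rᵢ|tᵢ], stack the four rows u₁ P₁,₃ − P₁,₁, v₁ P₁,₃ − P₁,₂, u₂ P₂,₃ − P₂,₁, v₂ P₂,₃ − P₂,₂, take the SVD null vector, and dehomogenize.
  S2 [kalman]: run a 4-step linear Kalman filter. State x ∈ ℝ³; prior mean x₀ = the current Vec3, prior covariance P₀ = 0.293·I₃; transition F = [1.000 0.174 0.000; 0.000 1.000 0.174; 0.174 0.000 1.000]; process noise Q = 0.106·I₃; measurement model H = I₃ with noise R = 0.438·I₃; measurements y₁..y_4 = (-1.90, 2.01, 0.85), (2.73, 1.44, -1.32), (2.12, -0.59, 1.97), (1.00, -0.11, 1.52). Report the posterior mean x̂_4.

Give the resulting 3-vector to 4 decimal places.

result = (1.1821, 0.5001, 1.2188)

source (fourbar_fk): coupler pose = R=[0.6850 -0.7286 0.0000; 0.7286 0.6850 0.0000; 0.0000 0.0000 1.0000], t=(-0.5152, 0.6635, 0.0000)
after S1 (triangulate): (-0.9979, -0.0279, 1.6343)
after S2 (kf_track): (1.1821, 0.5001, 1.2188)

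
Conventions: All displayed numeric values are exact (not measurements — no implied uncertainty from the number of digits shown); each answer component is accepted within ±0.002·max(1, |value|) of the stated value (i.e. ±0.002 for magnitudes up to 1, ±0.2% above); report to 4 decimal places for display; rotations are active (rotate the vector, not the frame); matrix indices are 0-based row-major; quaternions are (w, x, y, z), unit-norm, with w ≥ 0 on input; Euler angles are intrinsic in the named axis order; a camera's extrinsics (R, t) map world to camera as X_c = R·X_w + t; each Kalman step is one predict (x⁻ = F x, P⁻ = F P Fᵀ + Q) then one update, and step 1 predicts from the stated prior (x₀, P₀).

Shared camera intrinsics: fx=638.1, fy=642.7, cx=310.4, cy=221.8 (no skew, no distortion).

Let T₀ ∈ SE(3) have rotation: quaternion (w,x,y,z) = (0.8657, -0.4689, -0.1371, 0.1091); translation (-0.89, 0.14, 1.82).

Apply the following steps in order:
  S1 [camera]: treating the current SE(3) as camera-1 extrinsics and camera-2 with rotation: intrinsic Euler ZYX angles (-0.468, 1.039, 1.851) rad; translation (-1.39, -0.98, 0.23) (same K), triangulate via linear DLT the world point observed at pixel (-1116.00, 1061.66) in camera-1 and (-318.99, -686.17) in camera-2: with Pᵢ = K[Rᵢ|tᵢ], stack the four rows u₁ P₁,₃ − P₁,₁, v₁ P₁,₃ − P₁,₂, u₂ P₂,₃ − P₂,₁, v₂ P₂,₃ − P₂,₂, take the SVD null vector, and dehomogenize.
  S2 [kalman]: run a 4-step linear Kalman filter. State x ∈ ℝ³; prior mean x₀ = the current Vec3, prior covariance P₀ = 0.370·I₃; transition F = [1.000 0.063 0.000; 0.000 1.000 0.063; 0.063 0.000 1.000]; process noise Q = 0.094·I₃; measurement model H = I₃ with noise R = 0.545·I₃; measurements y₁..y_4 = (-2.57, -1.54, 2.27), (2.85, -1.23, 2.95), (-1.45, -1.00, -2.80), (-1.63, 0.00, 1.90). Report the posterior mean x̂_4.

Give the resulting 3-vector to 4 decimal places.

result = (-0.9359, -0.3429, 0.8003)

after S1 (triangulate): (-1.0391, 1.3972, 0.9943)
after S2 (kf_track): (-0.9359, -0.3429, 0.8003)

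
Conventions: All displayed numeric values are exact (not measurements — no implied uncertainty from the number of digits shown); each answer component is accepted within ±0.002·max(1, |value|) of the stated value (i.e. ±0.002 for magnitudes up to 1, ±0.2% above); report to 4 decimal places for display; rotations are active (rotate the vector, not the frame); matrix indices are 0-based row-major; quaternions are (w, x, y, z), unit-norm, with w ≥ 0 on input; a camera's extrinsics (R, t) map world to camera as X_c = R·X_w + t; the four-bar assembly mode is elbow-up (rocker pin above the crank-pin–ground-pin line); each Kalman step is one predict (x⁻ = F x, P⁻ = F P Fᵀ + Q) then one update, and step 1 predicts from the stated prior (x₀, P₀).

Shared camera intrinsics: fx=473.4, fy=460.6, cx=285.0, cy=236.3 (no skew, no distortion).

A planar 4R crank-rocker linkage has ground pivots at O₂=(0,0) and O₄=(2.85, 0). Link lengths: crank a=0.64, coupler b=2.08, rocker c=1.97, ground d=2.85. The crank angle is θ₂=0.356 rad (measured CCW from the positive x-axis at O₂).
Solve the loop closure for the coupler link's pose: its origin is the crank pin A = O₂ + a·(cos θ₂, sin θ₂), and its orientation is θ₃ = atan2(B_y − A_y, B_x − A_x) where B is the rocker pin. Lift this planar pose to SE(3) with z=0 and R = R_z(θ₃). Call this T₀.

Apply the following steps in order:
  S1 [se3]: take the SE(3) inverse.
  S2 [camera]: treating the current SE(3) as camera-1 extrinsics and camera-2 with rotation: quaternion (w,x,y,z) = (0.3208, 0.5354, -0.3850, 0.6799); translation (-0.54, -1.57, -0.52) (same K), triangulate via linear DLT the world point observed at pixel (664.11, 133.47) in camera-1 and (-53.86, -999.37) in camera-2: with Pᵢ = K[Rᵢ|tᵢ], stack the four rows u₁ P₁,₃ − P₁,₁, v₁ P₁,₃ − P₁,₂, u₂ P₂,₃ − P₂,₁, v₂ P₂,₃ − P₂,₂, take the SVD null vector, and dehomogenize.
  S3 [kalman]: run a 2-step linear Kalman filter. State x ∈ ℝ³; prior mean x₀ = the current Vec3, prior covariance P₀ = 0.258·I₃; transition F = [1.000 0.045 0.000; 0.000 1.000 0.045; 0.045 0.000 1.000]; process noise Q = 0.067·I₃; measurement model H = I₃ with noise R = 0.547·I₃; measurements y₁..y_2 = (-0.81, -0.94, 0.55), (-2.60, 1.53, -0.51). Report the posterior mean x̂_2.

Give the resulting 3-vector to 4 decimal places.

result = (-0.2846, 0.6941, 0.7273)

source (fourbar_fk): coupler pose = R=[0.6676 -0.7445 0.0000; 0.7445 0.6676 0.0000; 0.0000 0.0000 1.0000], t=(0.5999, 0.2231, 0.0000)
after S1 (invert_se3): R=[0.6676 0.7445 0.0000; -0.7445 0.6676 -0.0000; 0.0000 0.0000 1.0000], t=(-0.5665, 0.2977, 0.0000)
after S2 (triangulate): (1.8544, 1.0235, 1.7900)
after S3 (kf_track): (-0.2846, 0.6941, 0.7273)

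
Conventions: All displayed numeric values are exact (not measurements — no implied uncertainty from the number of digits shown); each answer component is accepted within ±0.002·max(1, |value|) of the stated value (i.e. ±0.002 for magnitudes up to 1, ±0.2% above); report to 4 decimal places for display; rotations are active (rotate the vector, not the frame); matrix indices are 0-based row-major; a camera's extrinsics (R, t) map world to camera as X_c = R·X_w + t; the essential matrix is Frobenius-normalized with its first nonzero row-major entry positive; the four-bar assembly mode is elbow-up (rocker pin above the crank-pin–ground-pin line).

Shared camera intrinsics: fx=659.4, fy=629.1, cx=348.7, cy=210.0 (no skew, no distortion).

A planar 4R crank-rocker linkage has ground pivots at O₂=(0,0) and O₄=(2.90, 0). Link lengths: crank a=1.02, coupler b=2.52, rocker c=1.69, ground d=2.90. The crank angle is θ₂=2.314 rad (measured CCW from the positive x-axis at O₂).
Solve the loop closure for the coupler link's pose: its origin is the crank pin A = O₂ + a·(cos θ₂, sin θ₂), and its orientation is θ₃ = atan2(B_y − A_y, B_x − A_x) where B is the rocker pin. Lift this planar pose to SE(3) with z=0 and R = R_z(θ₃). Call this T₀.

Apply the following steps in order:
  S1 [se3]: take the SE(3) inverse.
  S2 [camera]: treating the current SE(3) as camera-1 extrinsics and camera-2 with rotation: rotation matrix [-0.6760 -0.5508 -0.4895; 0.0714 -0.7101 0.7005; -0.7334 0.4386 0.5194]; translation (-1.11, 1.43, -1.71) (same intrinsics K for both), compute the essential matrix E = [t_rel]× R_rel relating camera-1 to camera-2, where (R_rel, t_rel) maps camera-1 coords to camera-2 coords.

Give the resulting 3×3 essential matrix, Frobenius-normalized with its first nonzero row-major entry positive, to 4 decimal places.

matrix = [0.2623 0.0572 -0.4616; -0.0052 -0.4223 -0.4284; -0.3221 -0.4784 0.1428]

source (fourbar_fk): coupler pose = R=[0.9791 -0.2032 0.0000; 0.2032 0.9791 0.0000; 0.0000 0.0000 1.0000], t=(-0.6902, 0.7510, 0.0000)
after S1 (invert_se3): R=[0.9791 0.2032 0.0000; -0.2032 0.9791 0.0000; 0.0000 0.0000 1.0000], t=(0.5232, -0.8756, 0.0000)
after S2 (essential): [0.2623 0.0572 -0.4616; -0.0052 -0.4223 -0.4284; -0.3221 -0.4784 0.1428]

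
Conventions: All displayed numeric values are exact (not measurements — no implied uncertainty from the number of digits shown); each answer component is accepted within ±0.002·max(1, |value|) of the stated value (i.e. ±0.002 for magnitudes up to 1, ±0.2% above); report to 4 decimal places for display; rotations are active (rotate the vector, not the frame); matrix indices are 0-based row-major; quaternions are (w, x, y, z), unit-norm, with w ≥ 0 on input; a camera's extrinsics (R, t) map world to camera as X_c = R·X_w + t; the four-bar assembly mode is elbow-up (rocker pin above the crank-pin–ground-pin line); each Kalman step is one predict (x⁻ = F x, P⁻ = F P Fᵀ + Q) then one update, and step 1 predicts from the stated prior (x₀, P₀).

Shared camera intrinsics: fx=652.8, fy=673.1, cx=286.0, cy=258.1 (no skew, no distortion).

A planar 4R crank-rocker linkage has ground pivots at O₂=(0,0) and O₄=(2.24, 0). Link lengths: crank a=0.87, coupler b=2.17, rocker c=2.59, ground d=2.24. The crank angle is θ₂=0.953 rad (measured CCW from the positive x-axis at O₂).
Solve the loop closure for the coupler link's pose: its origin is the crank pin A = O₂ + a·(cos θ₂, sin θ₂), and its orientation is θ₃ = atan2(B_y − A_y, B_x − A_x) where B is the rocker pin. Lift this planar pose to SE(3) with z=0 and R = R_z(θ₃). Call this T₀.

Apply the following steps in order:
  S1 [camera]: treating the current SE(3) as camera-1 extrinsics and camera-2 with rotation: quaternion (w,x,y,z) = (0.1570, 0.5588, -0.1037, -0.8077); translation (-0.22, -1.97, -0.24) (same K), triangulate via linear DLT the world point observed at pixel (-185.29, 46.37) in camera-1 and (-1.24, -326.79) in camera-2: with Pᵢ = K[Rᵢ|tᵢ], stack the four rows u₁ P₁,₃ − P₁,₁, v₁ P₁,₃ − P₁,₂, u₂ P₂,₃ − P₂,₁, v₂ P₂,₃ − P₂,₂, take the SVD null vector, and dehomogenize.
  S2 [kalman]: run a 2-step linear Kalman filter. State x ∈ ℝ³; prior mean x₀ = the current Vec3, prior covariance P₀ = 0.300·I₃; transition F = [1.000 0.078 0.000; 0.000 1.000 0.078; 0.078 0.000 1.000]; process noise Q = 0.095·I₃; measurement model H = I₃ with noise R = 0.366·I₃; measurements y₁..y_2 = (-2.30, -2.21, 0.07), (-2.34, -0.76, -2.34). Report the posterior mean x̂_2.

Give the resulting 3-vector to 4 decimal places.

result = (-2.3184, -0.7820, -0.7397)

source (fourbar_fk): coupler pose = R=[0.5442 -0.8390 0.0000; 0.8390 0.5442 0.0000; 0.0000 0.0000 1.0000], t=(0.5039, 0.7092, 0.0000)
after S1 (triangulate): (-1.9201, 0.7322, 1.6001)
after S2 (kf_track): (-2.3184, -0.7820, -0.7397)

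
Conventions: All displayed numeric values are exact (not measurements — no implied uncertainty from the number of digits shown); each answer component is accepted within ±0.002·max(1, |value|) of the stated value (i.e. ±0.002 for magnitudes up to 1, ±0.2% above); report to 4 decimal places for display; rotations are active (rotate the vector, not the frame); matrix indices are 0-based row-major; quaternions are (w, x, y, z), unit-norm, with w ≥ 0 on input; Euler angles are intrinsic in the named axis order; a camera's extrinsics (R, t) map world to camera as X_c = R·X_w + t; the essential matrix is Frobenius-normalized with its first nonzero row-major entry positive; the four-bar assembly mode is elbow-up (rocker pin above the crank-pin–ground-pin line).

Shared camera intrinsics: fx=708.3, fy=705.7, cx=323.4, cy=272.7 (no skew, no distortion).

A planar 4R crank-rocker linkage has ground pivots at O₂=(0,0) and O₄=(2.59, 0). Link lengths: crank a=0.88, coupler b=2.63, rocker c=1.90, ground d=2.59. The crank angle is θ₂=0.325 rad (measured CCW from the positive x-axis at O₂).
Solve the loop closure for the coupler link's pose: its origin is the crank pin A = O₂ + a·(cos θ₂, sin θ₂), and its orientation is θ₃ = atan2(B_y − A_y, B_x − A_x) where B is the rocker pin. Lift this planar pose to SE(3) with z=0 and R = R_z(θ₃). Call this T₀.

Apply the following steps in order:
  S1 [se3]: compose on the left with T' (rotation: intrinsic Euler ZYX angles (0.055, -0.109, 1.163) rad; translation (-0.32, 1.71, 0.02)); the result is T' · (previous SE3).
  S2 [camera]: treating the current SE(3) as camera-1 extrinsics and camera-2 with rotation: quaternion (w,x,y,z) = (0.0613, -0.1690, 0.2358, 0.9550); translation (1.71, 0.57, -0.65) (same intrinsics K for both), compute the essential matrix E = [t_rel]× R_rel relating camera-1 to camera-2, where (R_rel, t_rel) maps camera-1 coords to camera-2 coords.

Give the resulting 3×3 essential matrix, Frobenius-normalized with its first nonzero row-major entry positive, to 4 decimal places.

source (fourbar_fk): coupler pose = R=[0.7970 -0.6039 0.0000; 0.6039 0.7970 0.0000; 0.0000 0.0000 1.0000], t=(0.8339, 0.2810, 0.0000)
after S1 (compose_se3): R=[0.7177 -0.6963 0.0074; 0.2794 0.2782 -0.9190; 0.6378 0.6616 0.3942], t=(0.4736, 1.8653, 0.3671)
after S2 (essential): [0.3410 0.1544 -0.2255; -0.1955 -0.4038 0.3847; -0.5662 0.3533 -0.1195]

matrix = [0.3410 0.1544 -0.2255; -0.1955 -0.4038 0.3847; -0.5662 0.3533 -0.1195]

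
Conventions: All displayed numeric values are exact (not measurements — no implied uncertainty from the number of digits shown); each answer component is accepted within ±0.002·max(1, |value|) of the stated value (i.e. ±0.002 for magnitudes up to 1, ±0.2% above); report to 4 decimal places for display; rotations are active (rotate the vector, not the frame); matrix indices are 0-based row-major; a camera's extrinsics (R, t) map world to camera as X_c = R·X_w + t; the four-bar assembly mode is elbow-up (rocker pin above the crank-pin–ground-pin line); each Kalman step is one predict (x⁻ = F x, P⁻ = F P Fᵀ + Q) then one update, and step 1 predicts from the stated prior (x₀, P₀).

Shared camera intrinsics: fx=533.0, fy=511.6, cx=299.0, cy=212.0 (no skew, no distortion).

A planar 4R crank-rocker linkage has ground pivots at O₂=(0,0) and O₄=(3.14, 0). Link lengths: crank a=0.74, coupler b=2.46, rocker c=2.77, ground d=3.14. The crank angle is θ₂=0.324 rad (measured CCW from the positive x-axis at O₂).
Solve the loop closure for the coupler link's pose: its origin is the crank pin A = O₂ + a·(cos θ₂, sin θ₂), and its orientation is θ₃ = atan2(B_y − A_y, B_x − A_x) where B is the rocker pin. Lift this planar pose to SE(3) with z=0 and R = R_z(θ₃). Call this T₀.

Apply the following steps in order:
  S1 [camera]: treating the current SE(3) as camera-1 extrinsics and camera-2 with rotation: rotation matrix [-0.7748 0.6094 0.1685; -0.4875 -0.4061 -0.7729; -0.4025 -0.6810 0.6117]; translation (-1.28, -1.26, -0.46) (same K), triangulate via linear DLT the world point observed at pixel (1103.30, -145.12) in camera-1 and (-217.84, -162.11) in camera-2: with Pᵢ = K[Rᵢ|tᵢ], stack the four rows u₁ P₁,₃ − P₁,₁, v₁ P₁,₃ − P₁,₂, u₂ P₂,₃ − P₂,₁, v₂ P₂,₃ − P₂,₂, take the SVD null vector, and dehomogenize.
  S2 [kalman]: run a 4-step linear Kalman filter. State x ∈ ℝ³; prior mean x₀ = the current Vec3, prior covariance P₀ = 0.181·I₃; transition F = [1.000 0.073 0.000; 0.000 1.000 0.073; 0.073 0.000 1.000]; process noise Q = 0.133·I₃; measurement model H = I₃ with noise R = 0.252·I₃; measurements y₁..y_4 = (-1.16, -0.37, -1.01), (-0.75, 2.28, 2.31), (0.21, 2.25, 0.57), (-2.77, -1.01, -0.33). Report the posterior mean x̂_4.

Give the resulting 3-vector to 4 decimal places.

result = (-1.5241, 0.2320, 0.2029)

source (fourbar_fk): coupler pose = R=[0.4513 -0.8924 0.0000; 0.8924 0.4513 0.0000; 0.0000 0.0000 1.0000], t=(0.7015, 0.2356, 0.0000)
after S1 (triangulate): (-0.4418, -1.9103, 1.4624)
after S2 (kf_track): (-1.5241, 0.2320, 0.2029)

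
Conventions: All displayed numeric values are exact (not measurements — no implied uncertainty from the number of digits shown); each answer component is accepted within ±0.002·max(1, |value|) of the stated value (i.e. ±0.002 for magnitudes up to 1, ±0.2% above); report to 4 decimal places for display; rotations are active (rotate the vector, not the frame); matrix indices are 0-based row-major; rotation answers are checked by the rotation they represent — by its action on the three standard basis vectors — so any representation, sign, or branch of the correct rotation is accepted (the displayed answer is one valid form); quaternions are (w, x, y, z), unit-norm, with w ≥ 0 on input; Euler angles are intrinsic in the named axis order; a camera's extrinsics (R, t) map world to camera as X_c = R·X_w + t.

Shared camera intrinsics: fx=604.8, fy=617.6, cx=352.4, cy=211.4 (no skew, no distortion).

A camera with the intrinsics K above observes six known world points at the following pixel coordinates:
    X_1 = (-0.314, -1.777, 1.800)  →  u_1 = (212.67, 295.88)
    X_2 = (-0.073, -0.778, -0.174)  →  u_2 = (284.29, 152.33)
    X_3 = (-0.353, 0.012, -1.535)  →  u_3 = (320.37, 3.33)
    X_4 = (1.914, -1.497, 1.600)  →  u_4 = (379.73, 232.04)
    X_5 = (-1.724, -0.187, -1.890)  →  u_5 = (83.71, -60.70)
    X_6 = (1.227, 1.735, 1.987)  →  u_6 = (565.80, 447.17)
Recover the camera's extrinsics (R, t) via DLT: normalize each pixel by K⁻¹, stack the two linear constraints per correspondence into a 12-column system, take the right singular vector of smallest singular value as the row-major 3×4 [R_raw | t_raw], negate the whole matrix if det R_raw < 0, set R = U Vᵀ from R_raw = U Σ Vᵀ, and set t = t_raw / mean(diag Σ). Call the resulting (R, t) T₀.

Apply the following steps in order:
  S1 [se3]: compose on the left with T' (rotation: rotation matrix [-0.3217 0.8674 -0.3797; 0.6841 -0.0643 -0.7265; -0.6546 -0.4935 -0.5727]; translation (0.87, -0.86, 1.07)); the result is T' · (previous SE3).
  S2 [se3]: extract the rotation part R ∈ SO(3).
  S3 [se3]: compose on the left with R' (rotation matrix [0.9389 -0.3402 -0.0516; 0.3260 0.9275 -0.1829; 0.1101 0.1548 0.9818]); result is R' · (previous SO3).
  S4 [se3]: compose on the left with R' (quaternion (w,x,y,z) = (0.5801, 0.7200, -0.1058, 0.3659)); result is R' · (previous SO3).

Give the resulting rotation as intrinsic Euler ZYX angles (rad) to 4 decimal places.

source (pnp_recover): camera pose = R=[0.7600 0.6470 -0.0611; -0.2635 0.3927 0.8811; 0.5941 -0.6535 0.4690], t=(-0.0400, -0.0600, 4.8399)
after S1 (compose_se3): R=[-0.6986 0.3806 0.6058; 0.1053 0.8922 -0.4392; -0.7077 -0.2431 -0.6634], t=(-1.0069, -4.3999, -1.6461)
after S2 (rot_of_se3): [-0.6986 0.3806 0.6058; 0.1053 0.8922 -0.4392; -0.7077 -0.2431 -0.6634]
after S3 (compose_so3): [-0.6552 0.0664 0.7525; -0.0007 0.9961 -0.0886; -0.7554 -0.0586 -0.6526]
after S4 (compose_so3): [-0.7700 -0.5511 0.3215; 0.5114 -0.2318 0.8275; -0.3815 0.8016 0.4604]

rotation (euler_zyx) = (2.5553, 0.3914, 1.0495)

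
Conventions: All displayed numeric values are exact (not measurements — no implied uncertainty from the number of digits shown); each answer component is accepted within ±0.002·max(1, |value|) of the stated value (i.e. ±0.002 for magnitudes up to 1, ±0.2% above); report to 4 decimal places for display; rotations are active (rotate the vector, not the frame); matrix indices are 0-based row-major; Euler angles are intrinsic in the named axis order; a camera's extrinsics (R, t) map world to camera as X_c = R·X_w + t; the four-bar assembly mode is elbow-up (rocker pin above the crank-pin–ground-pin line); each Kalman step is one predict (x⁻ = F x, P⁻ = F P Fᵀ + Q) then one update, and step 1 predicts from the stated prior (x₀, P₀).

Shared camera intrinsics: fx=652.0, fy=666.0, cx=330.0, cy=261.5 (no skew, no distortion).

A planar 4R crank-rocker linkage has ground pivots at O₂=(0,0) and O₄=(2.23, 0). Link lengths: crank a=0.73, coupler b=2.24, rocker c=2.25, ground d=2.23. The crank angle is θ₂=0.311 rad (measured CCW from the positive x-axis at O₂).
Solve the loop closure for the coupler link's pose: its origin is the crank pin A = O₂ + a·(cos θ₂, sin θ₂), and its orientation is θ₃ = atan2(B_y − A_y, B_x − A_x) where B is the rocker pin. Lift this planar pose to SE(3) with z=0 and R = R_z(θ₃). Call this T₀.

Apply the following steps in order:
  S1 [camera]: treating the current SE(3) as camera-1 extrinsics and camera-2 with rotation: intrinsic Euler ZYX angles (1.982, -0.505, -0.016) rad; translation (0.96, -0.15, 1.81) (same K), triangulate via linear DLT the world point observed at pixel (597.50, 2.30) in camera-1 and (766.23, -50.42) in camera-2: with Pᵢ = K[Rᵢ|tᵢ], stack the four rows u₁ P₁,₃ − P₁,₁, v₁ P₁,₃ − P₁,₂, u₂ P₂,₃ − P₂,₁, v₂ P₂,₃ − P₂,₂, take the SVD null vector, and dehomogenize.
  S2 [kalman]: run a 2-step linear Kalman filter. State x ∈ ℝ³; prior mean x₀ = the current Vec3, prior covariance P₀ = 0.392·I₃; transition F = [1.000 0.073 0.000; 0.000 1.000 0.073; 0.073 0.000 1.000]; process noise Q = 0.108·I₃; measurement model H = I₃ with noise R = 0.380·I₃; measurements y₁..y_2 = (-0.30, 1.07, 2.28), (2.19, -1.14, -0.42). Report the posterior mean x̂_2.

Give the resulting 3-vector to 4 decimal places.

source (fourbar_fk): coupler pose = R=[0.4717 -0.8818 0.0000; 0.8818 0.4717 0.0000; 0.0000 0.0000 1.0000], t=(0.6950, 0.2234, 0.0000)
after S1 (triangulate): (-0.8073, -0.5220, 1.8877)
after S2 (kf_track): (0.6849, -0.1935, 0.9401)

result = (0.6849, -0.1935, 0.9401)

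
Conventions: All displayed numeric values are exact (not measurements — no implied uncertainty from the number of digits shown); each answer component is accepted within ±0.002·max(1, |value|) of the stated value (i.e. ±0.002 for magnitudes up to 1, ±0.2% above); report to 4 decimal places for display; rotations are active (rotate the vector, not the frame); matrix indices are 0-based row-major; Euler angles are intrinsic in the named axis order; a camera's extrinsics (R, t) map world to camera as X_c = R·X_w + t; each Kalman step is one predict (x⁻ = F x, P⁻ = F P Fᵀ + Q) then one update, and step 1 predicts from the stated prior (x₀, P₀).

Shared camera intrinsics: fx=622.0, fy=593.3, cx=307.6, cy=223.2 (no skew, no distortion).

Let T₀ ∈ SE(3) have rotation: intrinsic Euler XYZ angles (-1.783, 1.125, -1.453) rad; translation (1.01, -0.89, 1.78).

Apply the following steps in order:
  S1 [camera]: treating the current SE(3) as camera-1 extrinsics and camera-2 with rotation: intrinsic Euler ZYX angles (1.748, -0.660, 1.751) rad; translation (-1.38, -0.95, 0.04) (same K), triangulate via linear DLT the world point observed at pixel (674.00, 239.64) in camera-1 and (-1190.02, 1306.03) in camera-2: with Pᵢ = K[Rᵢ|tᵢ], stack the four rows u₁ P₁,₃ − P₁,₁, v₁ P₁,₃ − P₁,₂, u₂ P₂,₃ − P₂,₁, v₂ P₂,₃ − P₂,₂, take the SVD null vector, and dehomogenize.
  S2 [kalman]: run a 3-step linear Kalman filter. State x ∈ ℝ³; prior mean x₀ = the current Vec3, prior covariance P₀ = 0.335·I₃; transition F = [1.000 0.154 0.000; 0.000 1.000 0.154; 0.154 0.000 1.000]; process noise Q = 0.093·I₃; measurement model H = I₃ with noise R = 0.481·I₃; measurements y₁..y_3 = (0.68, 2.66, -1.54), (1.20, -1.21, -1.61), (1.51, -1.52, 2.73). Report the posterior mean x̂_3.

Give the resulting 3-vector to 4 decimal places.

after S1 (triangulate): (1.2960, -0.4788, 0.9576)
after S2 (kf_track): (1.2742, -0.4692, 0.6763)

result = (1.2742, -0.4692, 0.6763)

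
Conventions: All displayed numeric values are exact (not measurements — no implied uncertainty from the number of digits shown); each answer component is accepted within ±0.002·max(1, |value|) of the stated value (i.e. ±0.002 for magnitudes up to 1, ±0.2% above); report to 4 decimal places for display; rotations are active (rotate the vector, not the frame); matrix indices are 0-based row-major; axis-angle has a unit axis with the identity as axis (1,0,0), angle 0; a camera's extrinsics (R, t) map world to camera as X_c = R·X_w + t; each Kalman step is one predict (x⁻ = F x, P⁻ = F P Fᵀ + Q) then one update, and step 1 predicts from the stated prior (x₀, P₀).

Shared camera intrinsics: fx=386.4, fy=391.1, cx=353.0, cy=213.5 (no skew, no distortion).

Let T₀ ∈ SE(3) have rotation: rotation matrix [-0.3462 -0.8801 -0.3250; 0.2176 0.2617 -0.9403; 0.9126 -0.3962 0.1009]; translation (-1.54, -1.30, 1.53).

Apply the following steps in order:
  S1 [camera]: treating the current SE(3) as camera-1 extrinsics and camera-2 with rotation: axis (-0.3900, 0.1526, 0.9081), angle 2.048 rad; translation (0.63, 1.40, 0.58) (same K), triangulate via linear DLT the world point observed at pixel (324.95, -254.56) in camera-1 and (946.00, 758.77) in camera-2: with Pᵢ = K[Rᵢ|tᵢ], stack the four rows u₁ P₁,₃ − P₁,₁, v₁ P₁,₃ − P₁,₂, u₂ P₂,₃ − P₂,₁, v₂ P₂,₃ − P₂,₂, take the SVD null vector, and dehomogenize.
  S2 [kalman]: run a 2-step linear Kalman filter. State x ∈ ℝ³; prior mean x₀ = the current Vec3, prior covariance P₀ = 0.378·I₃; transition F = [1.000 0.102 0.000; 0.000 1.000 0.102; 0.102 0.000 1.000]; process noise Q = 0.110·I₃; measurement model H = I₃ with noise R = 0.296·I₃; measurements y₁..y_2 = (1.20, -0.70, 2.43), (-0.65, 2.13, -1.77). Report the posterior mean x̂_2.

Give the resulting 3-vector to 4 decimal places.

result = (-0.1054, 0.5944, -0.0032)

after S1 (triangulate): (-0.4969, -1.5045, 0.2440)
after S2 (kf_track): (-0.1054, 0.5944, -0.0032)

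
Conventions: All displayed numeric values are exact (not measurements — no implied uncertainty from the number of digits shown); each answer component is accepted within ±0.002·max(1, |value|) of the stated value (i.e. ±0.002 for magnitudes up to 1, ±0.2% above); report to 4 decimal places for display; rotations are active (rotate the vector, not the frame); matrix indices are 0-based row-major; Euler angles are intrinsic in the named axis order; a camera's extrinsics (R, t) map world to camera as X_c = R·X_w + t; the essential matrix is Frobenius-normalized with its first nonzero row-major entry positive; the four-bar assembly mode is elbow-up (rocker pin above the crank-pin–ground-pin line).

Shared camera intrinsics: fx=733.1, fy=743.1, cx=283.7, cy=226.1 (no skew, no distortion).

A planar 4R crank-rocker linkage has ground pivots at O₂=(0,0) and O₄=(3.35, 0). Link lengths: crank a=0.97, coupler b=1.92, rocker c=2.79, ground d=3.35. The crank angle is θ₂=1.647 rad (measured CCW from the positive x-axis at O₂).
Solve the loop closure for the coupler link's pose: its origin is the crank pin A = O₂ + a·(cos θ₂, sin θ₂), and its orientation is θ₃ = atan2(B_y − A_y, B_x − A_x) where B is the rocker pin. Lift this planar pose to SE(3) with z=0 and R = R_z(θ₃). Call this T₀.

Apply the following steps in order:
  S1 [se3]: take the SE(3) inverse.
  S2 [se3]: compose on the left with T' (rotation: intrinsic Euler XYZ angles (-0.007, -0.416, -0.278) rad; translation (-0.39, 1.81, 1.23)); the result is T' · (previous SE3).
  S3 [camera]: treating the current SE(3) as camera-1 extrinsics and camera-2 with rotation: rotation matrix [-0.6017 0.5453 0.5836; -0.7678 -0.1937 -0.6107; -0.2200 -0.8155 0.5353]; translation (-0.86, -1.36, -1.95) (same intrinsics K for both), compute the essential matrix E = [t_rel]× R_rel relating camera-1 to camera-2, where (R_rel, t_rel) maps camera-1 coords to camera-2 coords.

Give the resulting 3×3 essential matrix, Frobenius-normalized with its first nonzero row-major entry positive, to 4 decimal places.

matrix = [0.0838 0.3154 -0.4394; -0.3226 -0.5418 -0.1833; 0.0980 0.0018 0.5095]

source (fourbar_fk): coupler pose = R=[0.8149 -0.5797 0.0000; 0.5797 0.8149 0.0000; 0.0000 0.0000 1.0000], t=(-0.0738, 0.9672, 0.0000)
after S1 (invert_se3): R=[0.8149 0.5797 0.0000; -0.5797 0.8149 0.0000; 0.0000 0.0000 1.0000], t=(-0.5005, -0.8309, 0.0000)
after S2 (compose_se3): R=[0.5712 0.7144 -0.4041; -0.7792 0.6267 0.0064; 0.2578 0.3112 0.9147], t=(-1.0388, 1.1463, 0.9480)
after S3 (essential): [0.0838 0.3154 -0.4394; -0.3226 -0.5418 -0.1833; 0.0980 0.0018 0.5095]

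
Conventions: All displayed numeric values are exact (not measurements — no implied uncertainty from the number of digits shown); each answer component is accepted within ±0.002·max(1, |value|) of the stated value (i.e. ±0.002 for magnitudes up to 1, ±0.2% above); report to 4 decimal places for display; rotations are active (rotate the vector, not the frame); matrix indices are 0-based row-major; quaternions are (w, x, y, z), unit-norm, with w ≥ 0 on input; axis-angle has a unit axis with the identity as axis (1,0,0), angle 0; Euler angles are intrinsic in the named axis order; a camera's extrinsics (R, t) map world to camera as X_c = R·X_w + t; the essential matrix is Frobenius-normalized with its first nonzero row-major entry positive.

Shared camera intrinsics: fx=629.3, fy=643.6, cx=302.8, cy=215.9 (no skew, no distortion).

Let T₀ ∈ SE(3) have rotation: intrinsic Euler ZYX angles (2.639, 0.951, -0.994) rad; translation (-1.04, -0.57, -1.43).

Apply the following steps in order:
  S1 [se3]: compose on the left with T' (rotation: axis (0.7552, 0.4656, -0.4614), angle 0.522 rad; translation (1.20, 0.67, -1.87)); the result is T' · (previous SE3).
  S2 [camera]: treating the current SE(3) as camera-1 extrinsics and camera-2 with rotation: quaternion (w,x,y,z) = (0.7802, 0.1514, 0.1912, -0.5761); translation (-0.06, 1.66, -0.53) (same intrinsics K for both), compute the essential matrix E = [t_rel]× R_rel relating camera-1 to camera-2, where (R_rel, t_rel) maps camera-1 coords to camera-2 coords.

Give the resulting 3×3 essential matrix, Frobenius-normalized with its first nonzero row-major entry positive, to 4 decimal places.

after S1 (compose_se3): R=[-0.5536 0.0023 -0.8328; 0.6737 -0.5866 -0.4495; -0.4895 -0.8099 0.3232], t=(-0.2039, 0.9294, -3.0587)
after S2 (essential): [0.4718 0.1720 -0.2223; 0.2846 0.4549 0.0362; 0.2638 -0.4387 -0.3836]

matrix = [0.4718 0.1720 -0.2223; 0.2846 0.4549 0.0362; 0.2638 -0.4387 -0.3836]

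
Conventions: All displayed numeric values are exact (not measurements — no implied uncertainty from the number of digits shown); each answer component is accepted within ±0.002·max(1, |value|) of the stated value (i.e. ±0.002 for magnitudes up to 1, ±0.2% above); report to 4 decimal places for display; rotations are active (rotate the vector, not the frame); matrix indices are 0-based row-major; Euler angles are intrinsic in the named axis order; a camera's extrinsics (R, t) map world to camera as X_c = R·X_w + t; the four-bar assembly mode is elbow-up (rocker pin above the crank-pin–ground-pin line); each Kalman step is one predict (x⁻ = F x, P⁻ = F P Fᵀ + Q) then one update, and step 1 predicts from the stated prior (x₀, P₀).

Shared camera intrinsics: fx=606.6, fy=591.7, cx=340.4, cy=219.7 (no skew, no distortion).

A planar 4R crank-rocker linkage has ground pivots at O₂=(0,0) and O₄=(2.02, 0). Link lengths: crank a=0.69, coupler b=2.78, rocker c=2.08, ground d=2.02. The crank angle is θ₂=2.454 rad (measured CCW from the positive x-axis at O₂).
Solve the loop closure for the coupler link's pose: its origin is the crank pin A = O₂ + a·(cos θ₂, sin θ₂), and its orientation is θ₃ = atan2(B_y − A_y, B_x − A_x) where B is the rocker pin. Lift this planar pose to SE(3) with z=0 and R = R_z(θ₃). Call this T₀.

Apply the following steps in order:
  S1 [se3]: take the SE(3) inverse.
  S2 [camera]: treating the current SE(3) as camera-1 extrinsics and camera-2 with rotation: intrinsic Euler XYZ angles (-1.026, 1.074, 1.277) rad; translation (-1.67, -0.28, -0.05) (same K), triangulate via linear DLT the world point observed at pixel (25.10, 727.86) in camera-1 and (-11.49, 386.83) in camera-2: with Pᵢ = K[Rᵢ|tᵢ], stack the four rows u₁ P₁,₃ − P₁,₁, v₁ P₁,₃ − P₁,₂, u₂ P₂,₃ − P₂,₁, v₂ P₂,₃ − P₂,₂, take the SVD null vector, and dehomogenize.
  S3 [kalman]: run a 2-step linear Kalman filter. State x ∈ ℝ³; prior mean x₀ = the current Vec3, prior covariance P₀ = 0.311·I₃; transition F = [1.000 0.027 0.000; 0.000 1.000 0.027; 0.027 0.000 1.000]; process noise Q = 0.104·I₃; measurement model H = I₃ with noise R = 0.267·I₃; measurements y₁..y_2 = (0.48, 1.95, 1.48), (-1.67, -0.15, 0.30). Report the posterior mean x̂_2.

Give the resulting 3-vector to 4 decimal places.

result = (-1.0111, 0.7228, 0.8296)

source (fourbar_fk): coupler pose = R=[0.8124 -0.5831 0.0000; 0.5831 0.8124 0.0000; 0.0000 0.0000 1.0000], t=(-0.5332, 0.4379, 0.0000)
after S1 (invert_se3): R=[0.8124 0.5831 0.0000; -0.5831 0.8124 0.0000; 0.0000 0.0000 1.0000], t=(0.1778, -0.6667, 0.0000)
after S2 (triangulate): (-1.7210, 0.9457, 1.2868)
after S3 (kf_track): (-1.0111, 0.7228, 0.8296)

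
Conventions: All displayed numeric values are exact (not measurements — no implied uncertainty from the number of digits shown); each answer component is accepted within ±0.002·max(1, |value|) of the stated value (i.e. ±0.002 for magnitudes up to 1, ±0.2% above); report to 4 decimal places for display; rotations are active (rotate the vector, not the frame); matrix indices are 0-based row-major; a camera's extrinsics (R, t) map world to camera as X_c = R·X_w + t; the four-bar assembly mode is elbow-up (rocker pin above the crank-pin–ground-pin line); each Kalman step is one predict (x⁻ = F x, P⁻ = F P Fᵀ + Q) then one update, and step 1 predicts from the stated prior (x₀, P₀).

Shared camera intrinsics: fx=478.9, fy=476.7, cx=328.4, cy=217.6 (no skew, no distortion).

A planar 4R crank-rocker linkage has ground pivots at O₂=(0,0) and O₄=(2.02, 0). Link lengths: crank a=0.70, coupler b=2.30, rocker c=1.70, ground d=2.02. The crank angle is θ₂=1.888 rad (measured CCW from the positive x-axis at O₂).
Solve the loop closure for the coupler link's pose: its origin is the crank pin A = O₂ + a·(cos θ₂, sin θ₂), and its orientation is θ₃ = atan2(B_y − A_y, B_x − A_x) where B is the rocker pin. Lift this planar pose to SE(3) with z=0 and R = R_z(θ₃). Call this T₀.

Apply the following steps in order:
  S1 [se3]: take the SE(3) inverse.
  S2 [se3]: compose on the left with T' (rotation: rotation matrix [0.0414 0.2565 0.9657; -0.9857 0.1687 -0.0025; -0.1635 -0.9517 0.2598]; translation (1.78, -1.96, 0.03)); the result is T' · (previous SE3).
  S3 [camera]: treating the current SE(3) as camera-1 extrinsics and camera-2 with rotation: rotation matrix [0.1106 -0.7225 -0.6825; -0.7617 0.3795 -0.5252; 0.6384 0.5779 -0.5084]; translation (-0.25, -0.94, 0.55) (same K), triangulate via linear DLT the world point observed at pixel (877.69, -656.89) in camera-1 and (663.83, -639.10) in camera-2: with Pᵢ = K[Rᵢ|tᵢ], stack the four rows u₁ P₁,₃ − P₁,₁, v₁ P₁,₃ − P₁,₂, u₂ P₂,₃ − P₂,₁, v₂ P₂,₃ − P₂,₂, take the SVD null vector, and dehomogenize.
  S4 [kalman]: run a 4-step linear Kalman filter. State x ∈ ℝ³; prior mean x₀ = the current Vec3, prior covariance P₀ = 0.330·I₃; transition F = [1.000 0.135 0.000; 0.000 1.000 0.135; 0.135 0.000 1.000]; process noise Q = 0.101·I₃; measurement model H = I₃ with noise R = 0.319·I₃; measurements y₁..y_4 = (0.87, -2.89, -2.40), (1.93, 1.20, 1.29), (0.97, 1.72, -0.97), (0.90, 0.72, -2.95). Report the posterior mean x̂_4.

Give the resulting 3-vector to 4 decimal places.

source (fourbar_fk): coupler pose = R=[0.8951 -0.4458 0.0000; 0.4458 0.8951 0.0000; 0.0000 0.0000 1.0000], t=(-0.2183, 0.6651, 0.0000)
after S1 (invert_se3): R=[0.8951 0.4458 0.0000; -0.4458 0.8951 0.0000; 0.0000 0.0000 1.0000], t=(-0.1011, -0.6927, 0.0000)
after S2 (compose_se3): R=[-0.0773 0.2481 0.9657; -0.9575 -0.2885 -0.0025; 0.2779 -0.9248 0.2598], t=(1.5982, -1.9772, 0.7057)
after S3 (triangulate): (-0.0833, -0.4216, -0.4042)
after S4 (kf_track): (0.9561, 0.4850, -1.3809)

result = (0.9561, 0.4850, -1.3809)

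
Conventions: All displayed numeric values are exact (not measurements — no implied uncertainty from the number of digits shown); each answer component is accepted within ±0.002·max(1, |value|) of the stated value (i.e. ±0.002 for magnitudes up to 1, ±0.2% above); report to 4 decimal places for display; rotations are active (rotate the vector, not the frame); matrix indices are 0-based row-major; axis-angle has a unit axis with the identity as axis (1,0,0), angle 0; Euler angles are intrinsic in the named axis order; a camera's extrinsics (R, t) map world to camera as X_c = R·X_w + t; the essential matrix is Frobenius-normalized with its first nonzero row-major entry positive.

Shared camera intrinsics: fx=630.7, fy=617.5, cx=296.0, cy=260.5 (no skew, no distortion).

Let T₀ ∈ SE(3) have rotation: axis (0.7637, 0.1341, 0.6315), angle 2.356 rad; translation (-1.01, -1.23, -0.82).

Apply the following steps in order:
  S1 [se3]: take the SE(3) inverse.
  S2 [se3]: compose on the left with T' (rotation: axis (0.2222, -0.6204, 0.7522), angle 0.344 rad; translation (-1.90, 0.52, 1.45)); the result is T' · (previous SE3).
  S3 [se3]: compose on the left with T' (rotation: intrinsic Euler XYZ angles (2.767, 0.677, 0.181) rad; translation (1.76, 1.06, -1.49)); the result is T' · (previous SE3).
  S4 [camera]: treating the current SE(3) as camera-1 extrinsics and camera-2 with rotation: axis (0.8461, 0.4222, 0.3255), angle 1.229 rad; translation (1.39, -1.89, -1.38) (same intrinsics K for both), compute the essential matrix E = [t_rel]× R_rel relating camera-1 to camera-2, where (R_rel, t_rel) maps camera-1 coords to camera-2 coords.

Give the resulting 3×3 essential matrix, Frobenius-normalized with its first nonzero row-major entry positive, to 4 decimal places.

matrix = [0.3022 0.1112 0.5589; -0.1377 -0.0472 -0.2506; -0.4021 0.5721 0.1052]

after S1 (invert_se3): R=[0.2886 0.6214 0.7284; -0.2718 -0.6763 0.6847; 0.9181 -0.3956 -0.0263], t=(1.6531, -0.5449, 0.4192)
after S2 (compose_se3): R=[0.1606 0.8427 0.5138; -0.2850 -0.4588 0.8416; 0.9450 -0.2816 0.1665], t=(-0.2799, 0.3579, 2.1946)
after S3 (compose_se3): R=[0.7551 0.5341 0.3802; 0.0125 0.5681 -0.8229; -0.6555 0.6261 0.4223], t=(2.8700, 0.0755, -3.1697)
after S4 (essential): [0.3022 0.1112 0.5589; -0.1377 -0.0472 -0.2506; -0.4021 0.5721 0.1052]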